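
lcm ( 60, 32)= 480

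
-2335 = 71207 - 73542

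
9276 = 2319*4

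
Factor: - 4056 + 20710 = 16654=2^1 * 11^1*757^1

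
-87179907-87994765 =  - 175174672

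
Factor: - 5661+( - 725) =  - 2^1*31^1*103^1  =  - 6386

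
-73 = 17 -90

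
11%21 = 11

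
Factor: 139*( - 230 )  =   - 2^1*5^1*23^1*139^1 = - 31970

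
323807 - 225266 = 98541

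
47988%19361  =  9266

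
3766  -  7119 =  - 3353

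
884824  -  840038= 44786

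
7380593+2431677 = 9812270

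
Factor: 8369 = 8369^1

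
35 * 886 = 31010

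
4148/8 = 518 + 1/2 = 518.50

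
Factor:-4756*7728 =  - 36754368 = -2^6*3^1* 7^1 *23^1 * 29^1 * 41^1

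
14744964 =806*18294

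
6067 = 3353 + 2714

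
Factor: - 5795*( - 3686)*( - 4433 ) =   -  2^1*5^1*11^1  *  13^1*19^2  *  31^1 * 61^1*97^1 = -94690520210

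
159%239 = 159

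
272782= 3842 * 71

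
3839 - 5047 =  - 1208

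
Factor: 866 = 2^1*433^1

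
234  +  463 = 697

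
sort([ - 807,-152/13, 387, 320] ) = [ - 807, - 152/13, 320, 387] 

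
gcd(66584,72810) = 2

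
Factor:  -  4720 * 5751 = -2^4*3^4*5^1*59^1*  71^1 = - 27144720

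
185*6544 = 1210640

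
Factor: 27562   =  2^1*13781^1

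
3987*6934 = 27645858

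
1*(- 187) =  - 187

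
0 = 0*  935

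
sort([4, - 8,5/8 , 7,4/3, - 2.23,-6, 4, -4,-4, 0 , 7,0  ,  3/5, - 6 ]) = [  -  8,-6, - 6, - 4, - 4, - 2.23,0,0, 3/5,  5/8,  4/3,  4, 4,  7, 7 ]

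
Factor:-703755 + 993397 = 289642 = 2^1 * 97^1 *1493^1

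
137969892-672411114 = -534441222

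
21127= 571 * 37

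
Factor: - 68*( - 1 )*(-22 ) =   -  1496 = - 2^3*11^1*17^1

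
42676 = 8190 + 34486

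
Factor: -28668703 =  - 7^1*4095529^1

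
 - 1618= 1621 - 3239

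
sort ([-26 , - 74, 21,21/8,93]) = [ - 74, - 26 , 21/8,21,93]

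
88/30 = 44/15 = 2.93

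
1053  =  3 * 351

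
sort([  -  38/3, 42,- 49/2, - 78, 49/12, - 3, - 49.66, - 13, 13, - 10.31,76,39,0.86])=[ - 78, - 49.66, - 49/2, - 13, - 38/3, - 10.31, -3,0.86, 49/12, 13, 39,42,  76]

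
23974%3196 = 1602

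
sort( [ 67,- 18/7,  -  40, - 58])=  [-58 , - 40,- 18/7 , 67 ]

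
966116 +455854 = 1421970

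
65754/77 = 853 + 73/77 = 853.95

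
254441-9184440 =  - 8929999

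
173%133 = 40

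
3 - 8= - 5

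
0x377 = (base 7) 2405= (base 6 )4035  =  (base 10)887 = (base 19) 28D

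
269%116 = 37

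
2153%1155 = 998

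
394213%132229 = 129755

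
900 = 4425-3525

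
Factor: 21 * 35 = 735 = 3^1*5^1*7^2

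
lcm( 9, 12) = 36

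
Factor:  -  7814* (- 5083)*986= 2^2*13^1 * 17^2 * 23^1*29^1*3907^1 =39162502132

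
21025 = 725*29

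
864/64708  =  216/16177  =  0.01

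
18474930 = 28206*655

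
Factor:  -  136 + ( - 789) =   -  5^2*37^1 = - 925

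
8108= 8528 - 420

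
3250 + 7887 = 11137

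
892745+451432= 1344177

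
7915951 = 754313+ 7161638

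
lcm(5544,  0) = 0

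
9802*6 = 58812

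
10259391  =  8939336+1320055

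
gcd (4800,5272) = 8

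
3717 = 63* 59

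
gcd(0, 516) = 516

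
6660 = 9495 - 2835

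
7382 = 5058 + 2324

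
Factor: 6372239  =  19^1*335381^1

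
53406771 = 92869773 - 39463002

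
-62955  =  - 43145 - 19810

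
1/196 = 1/196=0.01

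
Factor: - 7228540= - 2^2*5^1*11^2*29^1 * 103^1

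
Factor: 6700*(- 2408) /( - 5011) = 2^5*5^2*7^1*43^1*67^1*5011^( - 1) = 16133600/5011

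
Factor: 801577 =7^1*307^1*373^1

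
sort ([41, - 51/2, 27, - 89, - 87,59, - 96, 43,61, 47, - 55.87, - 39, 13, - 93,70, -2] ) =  [-96, - 93, - 89,-87,-55.87, - 39, - 51/2, - 2, 13, 27,41, 43, 47 , 59, 61,  70 ]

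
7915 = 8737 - 822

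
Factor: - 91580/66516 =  - 3^( - 1)*5^1*19^1*23^( - 1 ) = - 95/69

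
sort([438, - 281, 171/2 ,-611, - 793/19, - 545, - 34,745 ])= [ -611, - 545,-281, - 793/19,-34,171/2, 438,745]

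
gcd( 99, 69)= 3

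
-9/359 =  - 9/359 = - 0.03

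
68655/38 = 68655/38  =  1806.71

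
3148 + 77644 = 80792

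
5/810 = 1/162  =  0.01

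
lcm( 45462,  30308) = 90924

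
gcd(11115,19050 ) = 15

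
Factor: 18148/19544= 2^(-1 )*7^(- 1 )*13^1 =13/14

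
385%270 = 115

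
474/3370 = 237/1685 = 0.14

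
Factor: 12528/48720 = 3^2*5^(-1)*7^( - 1) = 9/35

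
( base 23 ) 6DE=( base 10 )3487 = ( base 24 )617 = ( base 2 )110110011111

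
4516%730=136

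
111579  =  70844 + 40735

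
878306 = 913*962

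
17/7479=17/7479 = 0.00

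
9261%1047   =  885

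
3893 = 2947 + 946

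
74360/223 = 333+ 101/223= 333.45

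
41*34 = 1394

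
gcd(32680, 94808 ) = 8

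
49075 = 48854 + 221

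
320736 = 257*1248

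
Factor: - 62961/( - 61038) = 20987/20346  =  2^( - 1 )*3^( - 1)*31^1*677^1*3391^( - 1) 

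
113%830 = 113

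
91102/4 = 45551/2 = 22775.50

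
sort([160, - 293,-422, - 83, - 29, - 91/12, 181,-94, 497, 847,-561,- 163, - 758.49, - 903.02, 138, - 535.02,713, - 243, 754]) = [ - 903.02,  -  758.49, - 561 , - 535.02, - 422, - 293, - 243,-163, - 94, - 83, - 29, - 91/12, 138, 160,181, 497,  713,754,847 ]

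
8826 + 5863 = 14689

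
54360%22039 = 10282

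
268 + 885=1153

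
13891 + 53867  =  67758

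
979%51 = 10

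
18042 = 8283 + 9759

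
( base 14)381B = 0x2661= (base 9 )14426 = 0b10011001100001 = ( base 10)9825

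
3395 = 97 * 35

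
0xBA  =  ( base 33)5l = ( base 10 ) 186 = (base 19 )9f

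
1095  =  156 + 939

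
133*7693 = 1023169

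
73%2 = 1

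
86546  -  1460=85086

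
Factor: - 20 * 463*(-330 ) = 3055800  =  2^3 * 3^1*5^2 * 11^1*463^1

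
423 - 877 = - 454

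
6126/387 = 15+107/129= 15.83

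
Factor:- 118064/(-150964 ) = 628/803 = 2^2*11^(  -  1) * 73^(-1)* 157^1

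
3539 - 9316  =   - 5777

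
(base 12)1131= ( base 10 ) 1909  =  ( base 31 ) 1UI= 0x775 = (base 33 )1OS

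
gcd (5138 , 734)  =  734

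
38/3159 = 38/3159 = 0.01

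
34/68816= 1/2024 = 0.00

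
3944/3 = 1314+2/3 = 1314.67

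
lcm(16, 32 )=32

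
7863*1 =7863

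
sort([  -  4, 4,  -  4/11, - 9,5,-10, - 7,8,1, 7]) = [- 10, - 9, - 7  , - 4,- 4/11, 1, 4, 5, 7,  8] 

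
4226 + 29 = 4255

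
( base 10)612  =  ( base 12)430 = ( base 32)J4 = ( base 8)1144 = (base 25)oc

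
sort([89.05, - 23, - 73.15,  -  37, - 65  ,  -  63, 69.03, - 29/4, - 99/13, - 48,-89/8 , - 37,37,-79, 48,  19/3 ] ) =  [-79, - 73.15, - 65,-63, - 48, - 37, - 37 , -23,  -  89/8, - 99/13, - 29/4, 19/3,37, 48, 69.03,89.05 ]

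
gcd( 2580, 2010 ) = 30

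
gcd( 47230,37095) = 5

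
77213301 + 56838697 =134051998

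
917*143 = 131131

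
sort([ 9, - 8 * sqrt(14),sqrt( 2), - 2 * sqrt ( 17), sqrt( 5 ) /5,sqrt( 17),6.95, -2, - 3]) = [ - 8*sqrt( 14), - 2 * sqrt( 17), - 3,-2,sqrt( 5)/5,sqrt( 2), sqrt (17),6.95 , 9 ]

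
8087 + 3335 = 11422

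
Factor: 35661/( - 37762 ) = - 2^( - 1)*3^1*79^ ( - 1)*239^(-1 )*11887^1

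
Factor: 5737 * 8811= 50548707  =  3^2*11^1*89^1 * 5737^1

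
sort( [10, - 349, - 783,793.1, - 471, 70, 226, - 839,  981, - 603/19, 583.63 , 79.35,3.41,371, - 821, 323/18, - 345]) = [  -  839,-821,-783 ,- 471,-349,  -  345,  -  603/19, 3.41, 10,323/18,70,79.35 , 226, 371 , 583.63, 793.1 , 981 ]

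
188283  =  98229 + 90054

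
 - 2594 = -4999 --2405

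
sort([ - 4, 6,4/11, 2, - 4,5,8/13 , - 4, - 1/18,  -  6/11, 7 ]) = [ - 4, - 4,  -  4, - 6/11, - 1/18,4/11,8/13, 2,5, 6,7]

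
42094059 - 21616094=20477965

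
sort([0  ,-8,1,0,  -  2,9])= [  -  8, - 2, 0, 0,1,9]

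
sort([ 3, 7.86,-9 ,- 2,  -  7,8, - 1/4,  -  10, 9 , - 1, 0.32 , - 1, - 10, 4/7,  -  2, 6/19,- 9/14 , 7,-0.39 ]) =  [ - 10, - 10 , - 9,- 7 ,  -  2, - 2, - 1,-1 , - 9/14,- 0.39,-1/4 , 6/19  ,  0.32,  4/7,3, 7,7.86,8, 9 ]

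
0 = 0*31096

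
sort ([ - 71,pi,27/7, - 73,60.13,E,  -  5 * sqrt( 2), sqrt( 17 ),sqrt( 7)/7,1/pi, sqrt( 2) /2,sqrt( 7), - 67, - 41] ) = [ - 73, - 71, - 67, - 41, - 5*sqrt (2 ), 1/pi, sqrt( 7 )/7,sqrt( 2)/2, sqrt( 7),E , pi,27/7, sqrt(17),60.13 ] 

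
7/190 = 7/190= 0.04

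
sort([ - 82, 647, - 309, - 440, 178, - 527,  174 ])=[-527,-440,  -  309, - 82,174, 178,647]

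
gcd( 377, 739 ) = 1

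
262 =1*262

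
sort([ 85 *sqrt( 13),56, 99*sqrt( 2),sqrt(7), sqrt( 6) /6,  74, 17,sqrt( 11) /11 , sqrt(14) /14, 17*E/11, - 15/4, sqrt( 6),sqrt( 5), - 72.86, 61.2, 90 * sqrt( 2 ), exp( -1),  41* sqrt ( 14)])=[ - 72.86, - 15/4,sqrt(14) /14,sqrt(11 ) /11, exp( - 1), sqrt( 6) /6,sqrt ( 5), sqrt( 6), sqrt ( 7),17*E/11, 17, 56,61.2 , 74, 90*sqrt( 2),99*sqrt( 2 ), 41*sqrt(14), 85*sqrt( 13) ]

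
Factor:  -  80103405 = -3^1 * 5^1*17^1  *  53^1*5927^1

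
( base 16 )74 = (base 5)431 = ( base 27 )48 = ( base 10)116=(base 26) 4c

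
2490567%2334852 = 155715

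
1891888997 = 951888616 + 940000381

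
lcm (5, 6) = 30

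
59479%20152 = 19175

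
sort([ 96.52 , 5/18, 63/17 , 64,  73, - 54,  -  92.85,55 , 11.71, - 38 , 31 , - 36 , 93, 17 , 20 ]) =[ - 92.85, - 54, - 38, - 36,5/18, 63/17, 11.71, 17, 20,31,55 , 64, 73,  93,96.52]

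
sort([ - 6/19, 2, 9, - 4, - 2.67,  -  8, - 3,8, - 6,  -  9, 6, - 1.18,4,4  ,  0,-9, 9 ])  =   [-9 , - 9,-8, - 6, - 4,-3, - 2.67, - 1.18, - 6/19 , 0, 2,4,  4, 6, 8,  9, 9]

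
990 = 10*99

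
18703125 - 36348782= - 17645657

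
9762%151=98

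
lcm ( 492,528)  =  21648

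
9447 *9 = 85023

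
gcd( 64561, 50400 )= 7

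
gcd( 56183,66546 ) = 1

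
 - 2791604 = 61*( - 45764)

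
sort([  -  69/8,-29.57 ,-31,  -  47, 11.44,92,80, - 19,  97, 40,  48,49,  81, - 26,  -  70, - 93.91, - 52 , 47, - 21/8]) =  [-93.91,  -  70,  -  52, - 47, - 31, -29.57, - 26, - 19, - 69/8, - 21/8, 11.44,40,47, 48,  49, 80,  81, 92,97] 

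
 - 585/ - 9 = 65/1 = 65.00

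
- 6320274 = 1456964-7777238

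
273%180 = 93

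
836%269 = 29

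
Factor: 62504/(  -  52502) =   -  2^2*13^1 * 601^1*26251^( - 1) = - 31252/26251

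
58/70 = 29/35 = 0.83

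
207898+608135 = 816033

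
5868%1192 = 1100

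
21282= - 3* ( - 7094 )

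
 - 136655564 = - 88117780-48537784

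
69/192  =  23/64 = 0.36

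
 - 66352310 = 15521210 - 81873520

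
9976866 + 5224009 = 15200875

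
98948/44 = 2248 + 9/11  =  2248.82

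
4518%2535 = 1983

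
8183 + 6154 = 14337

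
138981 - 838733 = -699752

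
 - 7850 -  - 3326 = -4524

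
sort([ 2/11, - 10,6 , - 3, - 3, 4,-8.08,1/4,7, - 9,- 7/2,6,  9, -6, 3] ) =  [ - 10,  -  9,  -  8.08 , - 6, - 7/2,-3,-3,2/11,  1/4 , 3, 4,6, 6,  7,9 ] 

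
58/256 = 29/128 = 0.23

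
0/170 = 0 = 0.00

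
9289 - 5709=3580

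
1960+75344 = 77304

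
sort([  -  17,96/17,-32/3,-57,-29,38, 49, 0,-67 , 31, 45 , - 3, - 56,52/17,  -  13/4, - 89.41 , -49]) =[-89.41,  -  67, - 57, - 56, - 49,  -  29 , - 17,-32/3, - 13/4, - 3, 0, 52/17,96/17, 31, 38, 45 , 49 ]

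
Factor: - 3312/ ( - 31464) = 2/19 = 2^1*19^(-1)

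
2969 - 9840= -6871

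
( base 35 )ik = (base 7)1616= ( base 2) 1010001010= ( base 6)3002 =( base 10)650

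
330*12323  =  4066590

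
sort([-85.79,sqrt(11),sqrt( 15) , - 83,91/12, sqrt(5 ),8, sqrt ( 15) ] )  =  [ - 85.79, - 83,sqrt(5 ), sqrt( 11 ), sqrt(15),sqrt(15),91/12, 8]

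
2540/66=1270/33 = 38.48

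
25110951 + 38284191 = 63395142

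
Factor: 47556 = 2^2*3^2*1321^1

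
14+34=48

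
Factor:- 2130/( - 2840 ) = 3/4 = 2^( - 2)*3^1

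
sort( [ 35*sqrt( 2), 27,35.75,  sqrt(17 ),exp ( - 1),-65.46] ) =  [ - 65.46,exp(-1),sqrt(17 ),27,35.75,35 * sqrt(2 )] 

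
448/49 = 9 + 1/7= 9.14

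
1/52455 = 1/52455=0.00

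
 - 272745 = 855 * ( - 319)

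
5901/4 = 5901/4 = 1475.25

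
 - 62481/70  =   - 62481/70= - 892.59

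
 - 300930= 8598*( - 35 ) 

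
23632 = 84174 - 60542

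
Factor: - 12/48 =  - 1/4 = -2^(-2)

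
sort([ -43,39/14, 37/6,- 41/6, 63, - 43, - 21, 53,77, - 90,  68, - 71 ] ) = [ - 90 , - 71, - 43, - 43,  -  21, - 41/6,39/14,37/6, 53,63,68,77]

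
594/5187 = 198/1729  =  0.11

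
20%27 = 20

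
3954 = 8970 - 5016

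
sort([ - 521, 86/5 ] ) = [ - 521, 86/5 ]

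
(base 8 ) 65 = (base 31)1M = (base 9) 58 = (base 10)53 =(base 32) 1L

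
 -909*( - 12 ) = 10908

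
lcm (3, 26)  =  78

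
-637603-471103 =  - 1108706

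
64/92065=64/92065 = 0.00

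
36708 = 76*483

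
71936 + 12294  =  84230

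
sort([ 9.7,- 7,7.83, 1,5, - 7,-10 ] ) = [ - 10, - 7, - 7,1,5, 7.83,9.7 ] 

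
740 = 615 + 125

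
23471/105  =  223 + 8/15 = 223.53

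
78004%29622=18760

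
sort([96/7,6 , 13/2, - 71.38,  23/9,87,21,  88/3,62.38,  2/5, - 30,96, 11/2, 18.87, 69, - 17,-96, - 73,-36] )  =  [-96,-73, - 71.38 ,- 36, - 30,-17,2/5,  23/9, 11/2, 6,  13/2,96/7,18.87, 21,88/3, 62.38, 69,87, 96]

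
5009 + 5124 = 10133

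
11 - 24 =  - 13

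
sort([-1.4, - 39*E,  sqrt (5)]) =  [- 39*E,-1.4,sqrt( 5 )]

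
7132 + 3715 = 10847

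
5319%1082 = 991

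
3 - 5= - 2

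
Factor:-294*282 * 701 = -58118508 = - 2^2*3^2*7^2 * 47^1*701^1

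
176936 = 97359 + 79577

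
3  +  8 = 11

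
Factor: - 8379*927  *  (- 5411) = 3^4*7^3*19^1*103^1*773^1 = 42029038863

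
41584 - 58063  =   - 16479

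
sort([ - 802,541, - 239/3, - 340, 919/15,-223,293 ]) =[ - 802, - 340,  -  223,-239/3,919/15,  293,541] 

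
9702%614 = 492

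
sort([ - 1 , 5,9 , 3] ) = [ - 1, 3,5,  9]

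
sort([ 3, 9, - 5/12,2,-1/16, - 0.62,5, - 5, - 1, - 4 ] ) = [- 5, - 4, - 1,-0.62, - 5/12  , - 1/16,2, 3,5,9] 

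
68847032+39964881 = 108811913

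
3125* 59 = 184375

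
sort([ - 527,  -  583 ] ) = [-583, - 527 ] 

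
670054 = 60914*11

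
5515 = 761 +4754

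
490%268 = 222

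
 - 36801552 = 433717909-470519461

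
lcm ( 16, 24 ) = 48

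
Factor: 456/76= 2^1*3^1 = 6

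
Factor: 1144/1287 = 8/9 = 2^3*3^( - 2 )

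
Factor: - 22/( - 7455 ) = 2^1*3^( - 1)*  5^ (-1)*7^( - 1)  *  11^1*71^( - 1)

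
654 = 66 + 588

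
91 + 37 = 128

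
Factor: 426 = 2^1*3^1*71^1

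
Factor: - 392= - 2^3*7^2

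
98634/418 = 235  +  202/209 = 235.97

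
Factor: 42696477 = 3^4*19^1*27743^1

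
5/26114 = 5/26114 =0.00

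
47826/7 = 47826/7 =6832.29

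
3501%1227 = 1047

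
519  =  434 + 85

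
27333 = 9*3037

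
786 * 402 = 315972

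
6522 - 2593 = 3929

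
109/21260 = 109/21260 = 0.01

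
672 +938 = 1610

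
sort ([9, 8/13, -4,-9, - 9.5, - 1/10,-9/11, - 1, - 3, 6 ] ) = [ - 9.5, - 9, - 4 ,  -  3, - 1, - 9/11, - 1/10,8/13, 6  ,  9 ] 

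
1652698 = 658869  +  993829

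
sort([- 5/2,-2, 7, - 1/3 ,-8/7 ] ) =[- 5/2, - 2 ,-8/7,-1/3, 7] 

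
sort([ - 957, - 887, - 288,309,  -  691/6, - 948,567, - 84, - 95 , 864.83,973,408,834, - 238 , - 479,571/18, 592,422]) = [ - 957 , - 948, - 887,-479, - 288 , - 238, - 691/6,  -  95,-84,571/18,309, 408,422 , 567, 592,834, 864.83,973]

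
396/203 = 1 + 193/203  =  1.95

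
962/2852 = 481/1426= 0.34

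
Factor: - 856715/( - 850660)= 2^( - 2)*17^1*10079^1*42533^( - 1 ) = 171343/170132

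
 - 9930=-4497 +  - 5433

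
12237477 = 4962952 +7274525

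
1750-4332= -2582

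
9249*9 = 83241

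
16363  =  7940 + 8423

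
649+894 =1543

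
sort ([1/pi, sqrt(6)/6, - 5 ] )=[ -5,1/pi , sqrt(6)/6]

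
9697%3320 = 3057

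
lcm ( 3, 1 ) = 3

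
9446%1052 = 1030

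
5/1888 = 5/1888 = 0.00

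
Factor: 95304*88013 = 8387990952  =  2^3*3^1*11^1*19^2 * 283^1 * 311^1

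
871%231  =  178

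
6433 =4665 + 1768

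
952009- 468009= 484000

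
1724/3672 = 431/918 = 0.47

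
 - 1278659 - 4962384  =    -  6241043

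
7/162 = 7/162 = 0.04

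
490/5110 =7/73 = 0.10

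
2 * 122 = 244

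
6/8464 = 3/4232=0.00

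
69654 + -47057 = 22597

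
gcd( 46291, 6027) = 7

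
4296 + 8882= 13178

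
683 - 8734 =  - 8051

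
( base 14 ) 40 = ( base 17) 35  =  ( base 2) 111000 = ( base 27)22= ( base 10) 56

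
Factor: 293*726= 212718 = 2^1*3^1* 11^2*293^1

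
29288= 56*523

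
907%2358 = 907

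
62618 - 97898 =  - 35280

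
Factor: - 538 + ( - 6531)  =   - 7069^1 = - 7069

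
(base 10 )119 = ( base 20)5J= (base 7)230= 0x77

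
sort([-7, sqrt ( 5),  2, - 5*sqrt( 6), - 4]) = [ -5 * sqrt(6 ), - 7, - 4,2,sqrt (5 )]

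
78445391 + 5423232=83868623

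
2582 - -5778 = 8360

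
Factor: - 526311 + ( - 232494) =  - 758805 = -3^1*5^1*50587^1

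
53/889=53/889 = 0.06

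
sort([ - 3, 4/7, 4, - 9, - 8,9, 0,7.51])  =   [ -9, - 8, - 3, 0,4/7,4,7.51,9 ] 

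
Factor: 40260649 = 11^1*13^1*23^1*12241^1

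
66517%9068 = 3041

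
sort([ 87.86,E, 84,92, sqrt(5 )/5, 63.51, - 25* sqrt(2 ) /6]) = [  -  25*sqrt(2)/6, sqrt (5) /5, E,63.51,84, 87.86,92] 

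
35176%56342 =35176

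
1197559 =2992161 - 1794602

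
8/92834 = 4/46417 = 0.00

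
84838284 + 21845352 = 106683636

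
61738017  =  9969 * 6193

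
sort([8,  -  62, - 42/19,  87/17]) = [  -  62 , - 42/19,  87/17,8]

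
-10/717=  - 1 + 707/717 = - 0.01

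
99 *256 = 25344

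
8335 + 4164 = 12499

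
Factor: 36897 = 3^1*7^2*251^1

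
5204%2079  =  1046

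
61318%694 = 246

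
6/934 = 3/467  =  0.01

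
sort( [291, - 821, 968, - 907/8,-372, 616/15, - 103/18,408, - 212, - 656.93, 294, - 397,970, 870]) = [ - 821, - 656.93, - 397, - 372, - 212 ,  -  907/8, - 103/18,616/15, 291, 294, 408,870, 968, 970]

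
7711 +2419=10130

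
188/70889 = 188/70889 = 0.00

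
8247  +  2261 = 10508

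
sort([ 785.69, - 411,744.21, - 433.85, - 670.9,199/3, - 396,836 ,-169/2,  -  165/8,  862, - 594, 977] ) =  [- 670.9, - 594, - 433.85, - 411,  -  396,  -  169/2, - 165/8,199/3,744.21,785.69,836,862,977] 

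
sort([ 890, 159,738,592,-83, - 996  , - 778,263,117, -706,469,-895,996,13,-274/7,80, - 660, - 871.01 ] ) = [-996,  -  895, -871.01,- 778, - 706, - 660,-83,-274/7, 13  ,  80,117, 159,263 , 469, 592, 738,890,996 ]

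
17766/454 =39 + 30/227 = 39.13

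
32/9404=8/2351= 0.00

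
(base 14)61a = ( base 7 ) 3333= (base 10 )1200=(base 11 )9a1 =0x4B0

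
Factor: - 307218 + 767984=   2^1*230383^1 = 460766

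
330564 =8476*39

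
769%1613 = 769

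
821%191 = 57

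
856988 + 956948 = 1813936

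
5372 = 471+4901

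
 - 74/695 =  - 1 + 621/695 = - 0.11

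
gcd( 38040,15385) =5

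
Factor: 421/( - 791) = - 7^( - 1 ) * 113^( - 1)*421^1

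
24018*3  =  72054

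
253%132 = 121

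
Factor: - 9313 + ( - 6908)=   -  16221 = -  3^1 * 5407^1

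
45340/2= 22670=22670.00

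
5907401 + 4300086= 10207487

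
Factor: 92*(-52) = -2^4*13^1 * 23^1= - 4784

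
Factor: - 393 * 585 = -3^3*5^1*13^1*131^1 = - 229905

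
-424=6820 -7244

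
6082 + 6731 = 12813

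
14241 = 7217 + 7024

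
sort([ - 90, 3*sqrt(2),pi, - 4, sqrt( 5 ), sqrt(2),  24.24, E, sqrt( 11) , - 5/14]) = [ - 90, -4, - 5/14, sqrt( 2), sqrt( 5),E, pi , sqrt(11), 3*sqrt( 2)  ,  24.24] 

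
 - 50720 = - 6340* 8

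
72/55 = 1 + 17/55= 1.31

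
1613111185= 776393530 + 836717655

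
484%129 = 97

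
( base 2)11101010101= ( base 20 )4DH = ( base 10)1877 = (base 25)302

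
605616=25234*24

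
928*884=820352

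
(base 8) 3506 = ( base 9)2488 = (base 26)2jg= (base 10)1862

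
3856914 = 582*6627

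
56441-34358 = 22083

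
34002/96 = 5667/16 = 354.19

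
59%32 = 27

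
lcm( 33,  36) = 396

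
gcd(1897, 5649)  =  7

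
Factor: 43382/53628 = 2^( - 1) * 3^( - 1 ) * 41^( - 1)*199^1= 199/246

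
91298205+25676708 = 116974913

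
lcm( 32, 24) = 96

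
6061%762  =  727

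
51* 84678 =4318578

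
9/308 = 9/308 = 0.03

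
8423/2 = 8423/2 = 4211.50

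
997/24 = 997/24 = 41.54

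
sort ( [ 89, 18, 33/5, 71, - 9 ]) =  [-9,  33/5, 18, 71, 89]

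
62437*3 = 187311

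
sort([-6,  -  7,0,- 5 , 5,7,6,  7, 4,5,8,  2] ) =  [-7, - 6,- 5, 0,2,4, 5,5, 6,7, 7,8 ]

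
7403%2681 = 2041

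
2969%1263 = 443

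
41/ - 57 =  - 1 + 16/57 = -0.72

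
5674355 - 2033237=3641118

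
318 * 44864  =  14266752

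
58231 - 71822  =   - 13591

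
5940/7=848 + 4/7  =  848.57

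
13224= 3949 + 9275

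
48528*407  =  19750896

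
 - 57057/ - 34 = 57057/34 = 1678.15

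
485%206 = 73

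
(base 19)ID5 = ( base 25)AK0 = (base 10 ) 6750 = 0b1101001011110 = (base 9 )10230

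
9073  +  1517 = 10590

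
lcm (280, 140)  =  280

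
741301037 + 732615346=1473916383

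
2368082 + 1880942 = 4249024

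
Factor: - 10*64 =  -640= - 2^7*5^1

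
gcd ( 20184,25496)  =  8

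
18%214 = 18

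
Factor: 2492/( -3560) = -2^( - 1 )*5^( - 1) * 7^1 = - 7/10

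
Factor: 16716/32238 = 2^1*3^( - 3 )*7^1=14/27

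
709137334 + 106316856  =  815454190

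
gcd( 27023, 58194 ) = 61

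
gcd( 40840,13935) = 5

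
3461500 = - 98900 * (  -  35) 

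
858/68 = 429/34=12.62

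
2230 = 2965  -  735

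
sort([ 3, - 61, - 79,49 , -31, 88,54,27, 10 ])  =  [ - 79, - 61, - 31, 3,10 , 27, 49, 54, 88]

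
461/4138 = 461/4138 = 0.11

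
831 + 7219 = 8050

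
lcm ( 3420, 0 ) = 0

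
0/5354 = 0  =  0.00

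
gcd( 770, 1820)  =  70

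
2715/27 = 100+ 5/9=100.56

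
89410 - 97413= - 8003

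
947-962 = -15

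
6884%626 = 624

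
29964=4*7491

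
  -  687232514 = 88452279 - 775684793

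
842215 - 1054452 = -212237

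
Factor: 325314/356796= 2^( - 1 )*17^( - 1 )*31^1 = 31/34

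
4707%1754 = 1199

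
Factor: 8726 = 2^1* 4363^1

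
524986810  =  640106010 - 115119200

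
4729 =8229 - 3500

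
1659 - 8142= - 6483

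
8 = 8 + 0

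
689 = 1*689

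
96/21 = 4 + 4/7 = 4.57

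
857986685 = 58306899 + 799679786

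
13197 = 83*159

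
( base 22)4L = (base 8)155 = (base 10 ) 109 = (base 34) 37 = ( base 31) 3G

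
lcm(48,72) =144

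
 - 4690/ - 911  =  4690/911 = 5.15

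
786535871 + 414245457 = 1200781328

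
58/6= 29/3=9.67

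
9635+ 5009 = 14644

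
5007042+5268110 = 10275152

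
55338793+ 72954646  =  128293439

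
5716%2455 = 806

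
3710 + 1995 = 5705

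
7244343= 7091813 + 152530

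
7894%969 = 142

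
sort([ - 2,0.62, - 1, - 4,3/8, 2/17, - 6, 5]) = [ - 6  , - 4, - 2 ,-1,2/17,3/8,0.62 , 5 ] 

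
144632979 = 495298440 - 350665461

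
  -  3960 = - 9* 440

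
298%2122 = 298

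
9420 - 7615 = 1805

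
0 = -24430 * 0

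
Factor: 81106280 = 2^3 * 5^1*23^2*3833^1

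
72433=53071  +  19362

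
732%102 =18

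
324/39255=108/13085 = 0.01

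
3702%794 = 526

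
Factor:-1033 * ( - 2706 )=2^1 * 3^1*11^1*41^1*1033^1 = 2795298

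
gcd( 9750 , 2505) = 15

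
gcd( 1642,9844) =2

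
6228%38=34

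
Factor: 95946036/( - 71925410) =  - 47973018/35962705= -2^1 * 3^1*5^( - 1)*29^1 * 37^( - 1)*59^1*349^(  -  1) * 557^( - 1)* 4673^1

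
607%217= 173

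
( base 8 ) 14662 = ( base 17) 15cg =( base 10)6578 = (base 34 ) 5ng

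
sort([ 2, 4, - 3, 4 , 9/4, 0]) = [  -  3, 0, 2, 9/4,4,4]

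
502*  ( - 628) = - 315256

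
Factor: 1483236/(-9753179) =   -  2^2*3^2*41201^1*9753179^( - 1)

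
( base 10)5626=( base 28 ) 74q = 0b1010111111010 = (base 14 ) 209C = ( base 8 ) 12772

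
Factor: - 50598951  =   - 3^1*13^1*61^1*21269^1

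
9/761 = 9/761 = 0.01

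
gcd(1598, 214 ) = 2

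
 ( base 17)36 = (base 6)133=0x39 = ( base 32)1p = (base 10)57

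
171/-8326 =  - 1 + 8155/8326  =  -0.02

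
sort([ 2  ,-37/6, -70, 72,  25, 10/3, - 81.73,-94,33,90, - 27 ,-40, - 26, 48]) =[  -  94,-81.73 ,-70, - 40, - 27,-26 ,-37/6,2, 10/3,25, 33, 48,72, 90] 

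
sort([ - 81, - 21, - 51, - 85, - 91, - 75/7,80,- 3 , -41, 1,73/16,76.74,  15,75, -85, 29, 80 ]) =[ -91, - 85, - 85, - 81, - 51, - 41, - 21 , - 75/7, - 3,  1, 73/16,15 , 29, 75, 76.74, 80,80]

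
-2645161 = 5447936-8093097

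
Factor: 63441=3^2*7^1 *19^1*53^1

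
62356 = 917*68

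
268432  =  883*304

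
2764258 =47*58814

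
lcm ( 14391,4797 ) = 14391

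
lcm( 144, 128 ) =1152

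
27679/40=691 + 39/40 = 691.98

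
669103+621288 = 1290391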